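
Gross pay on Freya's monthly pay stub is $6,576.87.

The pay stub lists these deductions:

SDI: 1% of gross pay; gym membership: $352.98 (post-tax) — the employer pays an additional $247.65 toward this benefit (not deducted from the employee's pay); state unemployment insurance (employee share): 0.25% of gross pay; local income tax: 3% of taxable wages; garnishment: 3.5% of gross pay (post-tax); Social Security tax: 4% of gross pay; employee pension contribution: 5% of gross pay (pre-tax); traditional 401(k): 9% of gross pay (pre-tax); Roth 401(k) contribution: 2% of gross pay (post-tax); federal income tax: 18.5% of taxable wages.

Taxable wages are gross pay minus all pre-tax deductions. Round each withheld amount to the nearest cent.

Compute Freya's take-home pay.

Traditional 401(k): $6,576.87 × 0.09 = $591.92
Employee pension contribution: $6,576.87 × 0.05 = $328.84
Pre-tax total = $591.92 + $328.84 = $920.76
Taxable wages = $6,576.87 − $920.76 = $5,656.11
Federal income tax: $5,656.11 × 0.185 = $1,046.38
Local income tax: $5,656.11 × 0.03 = $169.68
SDI: $6,576.87 × 0.01 = $65.77
State unemployment insurance (employee share): $6,576.87 × 0.0025 = $16.44
Social Security tax: $6,576.87 × 0.04 = $263.07
Garnishment: $6,576.87 × 0.035 = $230.19
Roth 401(k) contribution: $6,576.87 × 0.02 = $131.54
Gym membership: $352.98
(Employer's $247.65 toward gym membership is not withheld from the employee.)
Total deductions = $591.92 + $328.84 + $1,046.38 + $169.68 + $65.77 + $16.44 + $263.07 + $230.19 + $131.54 + $352.98 = $3,196.81
Net pay = $6,576.87 − $3,196.81 = $3,380.06

$3,380.06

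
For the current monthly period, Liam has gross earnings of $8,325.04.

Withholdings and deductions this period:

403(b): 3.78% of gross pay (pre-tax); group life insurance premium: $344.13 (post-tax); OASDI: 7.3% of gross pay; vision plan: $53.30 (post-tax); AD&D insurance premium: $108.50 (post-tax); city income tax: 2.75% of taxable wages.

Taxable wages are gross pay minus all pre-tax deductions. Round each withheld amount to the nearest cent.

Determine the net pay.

$6,676.41

403(b): $8,325.04 × 0.0378 = $314.69
Taxable wages = $8,325.04 − $314.69 = $8,010.35
City income tax: $8,010.35 × 0.0275 = $220.28
OASDI: $8,325.04 × 0.073 = $607.73
Group life insurance premium: $344.13
Vision plan: $53.30
AD&D insurance premium: $108.50
Total deductions = $314.69 + $220.28 + $607.73 + $344.13 + $53.30 + $108.50 = $1,648.63
Net pay = $8,325.04 − $1,648.63 = $6,676.41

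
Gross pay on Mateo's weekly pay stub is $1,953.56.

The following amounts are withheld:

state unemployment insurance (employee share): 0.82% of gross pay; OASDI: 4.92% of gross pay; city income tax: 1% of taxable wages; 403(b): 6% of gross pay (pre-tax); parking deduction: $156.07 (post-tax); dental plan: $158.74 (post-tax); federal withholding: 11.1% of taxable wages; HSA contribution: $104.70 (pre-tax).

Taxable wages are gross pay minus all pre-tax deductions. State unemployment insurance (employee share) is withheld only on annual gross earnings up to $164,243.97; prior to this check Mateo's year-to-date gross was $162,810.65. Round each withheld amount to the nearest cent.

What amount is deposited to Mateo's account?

403(b): $1,953.56 × 0.06 = $117.21
HSA contribution: $104.70
Pre-tax total = $117.21 + $104.70 = $221.91
Taxable wages = $1,953.56 − $221.91 = $1,731.65
Federal withholding: $1,731.65 × 0.111 = $192.21
City income tax: $1,731.65 × 0.01 = $17.32
State unemployment insurance (employee share): only $164,243.97 − $162,810.65 = $1,433.32 of this check is subject → $1,433.32 × 0.0082 = $11.75
OASDI: $1,953.56 × 0.0492 = $96.12
Dental plan: $158.74
Parking deduction: $156.07
Total deductions = $117.21 + $104.70 + $192.21 + $17.32 + $11.75 + $96.12 + $158.74 + $156.07 = $854.12
Net pay = $1,953.56 − $854.12 = $1,099.44

$1,099.44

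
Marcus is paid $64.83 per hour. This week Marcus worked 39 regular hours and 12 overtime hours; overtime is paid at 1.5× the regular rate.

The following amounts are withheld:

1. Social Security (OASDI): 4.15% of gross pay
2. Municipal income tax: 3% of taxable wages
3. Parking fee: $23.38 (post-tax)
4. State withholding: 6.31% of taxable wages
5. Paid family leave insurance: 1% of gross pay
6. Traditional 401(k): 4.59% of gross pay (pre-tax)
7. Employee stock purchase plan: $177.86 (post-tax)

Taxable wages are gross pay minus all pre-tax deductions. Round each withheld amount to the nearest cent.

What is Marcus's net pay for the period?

Regular pay: 39 × $64.83 = $2528.37
Overtime pay: 12 × $64.83 × 1.5 = $1166.94
Gross pay = $2528.37 + $1166.94 = $3695.31
Traditional 401(k): $3695.31 × 0.0459 = $169.61
Taxable wages = $3695.31 − $169.61 = $3525.70
State withholding: $3525.70 × 0.0631 = $222.47
Municipal income tax: $3525.70 × 0.03 = $105.77
Paid family leave insurance: $3695.31 × 0.01 = $36.95
Social Security (OASDI): $3695.31 × 0.0415 = $153.36
Parking fee: $23.38
Employee stock purchase plan: $177.86
Total deductions = $169.61 + $222.47 + $105.77 + $36.95 + $153.36 + $23.38 + $177.86 = $889.40
Net pay = $3695.31 − $889.40 = $2805.91

$2805.91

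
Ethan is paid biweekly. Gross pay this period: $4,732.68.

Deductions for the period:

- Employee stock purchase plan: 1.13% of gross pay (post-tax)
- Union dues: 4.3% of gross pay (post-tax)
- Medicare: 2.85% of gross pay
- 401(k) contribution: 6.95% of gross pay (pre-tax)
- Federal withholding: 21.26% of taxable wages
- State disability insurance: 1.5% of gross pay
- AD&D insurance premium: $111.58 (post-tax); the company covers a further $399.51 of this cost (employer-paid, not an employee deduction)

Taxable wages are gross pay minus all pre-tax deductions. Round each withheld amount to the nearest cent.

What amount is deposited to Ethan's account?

$2,893.08

401(k) contribution: $4,732.68 × 0.0695 = $328.92
Taxable wages = $4,732.68 − $328.92 = $4,403.76
Federal withholding: $4,403.76 × 0.2126 = $936.24
Medicare: $4,732.68 × 0.0285 = $134.88
State disability insurance: $4,732.68 × 0.015 = $70.99
Employee stock purchase plan: $4,732.68 × 0.0113 = $53.48
AD&D insurance premium: $111.58
Union dues: $4,732.68 × 0.043 = $203.51
(Employer's $399.51 toward AD&D insurance premium is not withheld from the employee.)
Total deductions = $328.92 + $936.24 + $134.88 + $70.99 + $53.48 + $111.58 + $203.51 = $1,839.60
Net pay = $4,732.68 − $1,839.60 = $2,893.08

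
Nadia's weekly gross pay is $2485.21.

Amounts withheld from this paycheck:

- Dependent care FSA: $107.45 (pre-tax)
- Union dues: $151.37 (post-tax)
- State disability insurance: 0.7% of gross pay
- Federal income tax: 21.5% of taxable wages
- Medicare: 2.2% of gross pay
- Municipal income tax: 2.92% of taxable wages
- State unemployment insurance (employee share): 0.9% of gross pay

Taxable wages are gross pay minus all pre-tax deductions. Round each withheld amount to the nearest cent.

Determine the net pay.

Dependent care FSA: $107.45
Taxable wages = $2485.21 − $107.45 = $2377.76
Municipal income tax: $2377.76 × 0.0292 = $69.43
Federal income tax: $2377.76 × 0.215 = $511.22
State disability insurance: $2485.21 × 0.007 = $17.40
Medicare: $2485.21 × 0.022 = $54.67
State unemployment insurance (employee share): $2485.21 × 0.009 = $22.37
Union dues: $151.37
Total deductions = $107.45 + $69.43 + $511.22 + $17.40 + $54.67 + $22.37 + $151.37 = $933.91
Net pay = $2485.21 − $933.91 = $1551.30

$1551.30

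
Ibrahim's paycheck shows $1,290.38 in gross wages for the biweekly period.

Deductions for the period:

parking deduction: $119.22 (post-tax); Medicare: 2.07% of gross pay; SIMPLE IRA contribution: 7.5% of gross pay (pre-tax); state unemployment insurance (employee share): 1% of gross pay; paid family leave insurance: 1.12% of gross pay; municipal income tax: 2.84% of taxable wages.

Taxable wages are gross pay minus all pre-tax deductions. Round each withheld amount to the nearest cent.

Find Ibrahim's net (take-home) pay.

SIMPLE IRA contribution: $1,290.38 × 0.075 = $96.78
Taxable wages = $1,290.38 − $96.78 = $1,193.60
Municipal income tax: $1,193.60 × 0.0284 = $33.90
State unemployment insurance (employee share): $1,290.38 × 0.01 = $12.90
Paid family leave insurance: $1,290.38 × 0.0112 = $14.45
Medicare: $1,290.38 × 0.0207 = $26.71
Parking deduction: $119.22
Total deductions = $96.78 + $33.90 + $12.90 + $14.45 + $26.71 + $119.22 = $303.96
Net pay = $1,290.38 − $303.96 = $986.42

$986.42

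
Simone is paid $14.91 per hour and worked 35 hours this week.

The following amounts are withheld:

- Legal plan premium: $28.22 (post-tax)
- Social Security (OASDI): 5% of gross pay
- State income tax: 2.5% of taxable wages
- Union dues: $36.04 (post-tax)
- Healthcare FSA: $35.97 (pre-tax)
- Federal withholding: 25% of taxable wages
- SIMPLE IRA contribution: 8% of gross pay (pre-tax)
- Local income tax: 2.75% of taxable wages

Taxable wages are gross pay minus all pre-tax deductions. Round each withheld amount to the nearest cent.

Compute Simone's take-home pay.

$219.44

Gross pay: 35 × $14.91 = $521.85
SIMPLE IRA contribution: $521.85 × 0.08 = $41.75
Healthcare FSA: $35.97
Pre-tax total = $41.75 + $35.97 = $77.72
Taxable wages = $521.85 − $77.72 = $444.13
Federal withholding: $444.13 × 0.25 = $111.03
State income tax: $444.13 × 0.025 = $11.10
Local income tax: $444.13 × 0.0275 = $12.21
Social Security (OASDI): $521.85 × 0.05 = $26.09
Legal plan premium: $28.22
Union dues: $36.04
Total deductions = $41.75 + $35.97 + $111.03 + $11.10 + $12.21 + $26.09 + $28.22 + $36.04 = $302.41
Net pay = $521.85 − $302.41 = $219.44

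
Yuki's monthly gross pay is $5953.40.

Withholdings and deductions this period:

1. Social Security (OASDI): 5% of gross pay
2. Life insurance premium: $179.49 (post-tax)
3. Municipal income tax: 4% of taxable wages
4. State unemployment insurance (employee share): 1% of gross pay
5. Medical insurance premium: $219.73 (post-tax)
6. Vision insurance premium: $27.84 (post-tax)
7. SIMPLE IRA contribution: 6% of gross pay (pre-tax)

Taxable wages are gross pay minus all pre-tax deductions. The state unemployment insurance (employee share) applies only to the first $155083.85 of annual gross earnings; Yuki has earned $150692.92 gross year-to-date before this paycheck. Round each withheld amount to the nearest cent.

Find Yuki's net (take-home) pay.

SIMPLE IRA contribution: $5953.40 × 0.06 = $357.20
Taxable wages = $5953.40 − $357.20 = $5596.20
Municipal income tax: $5596.20 × 0.04 = $223.85
State unemployment insurance (employee share): only $155083.85 − $150692.92 = $4390.93 of this check is subject → $4390.93 × 0.01 = $43.91
Social Security (OASDI): $5953.40 × 0.05 = $297.67
Medical insurance premium: $219.73
Life insurance premium: $179.49
Vision insurance premium: $27.84
Total deductions = $357.20 + $223.85 + $43.91 + $297.67 + $219.73 + $179.49 + $27.84 = $1349.69
Net pay = $5953.40 − $1349.69 = $4603.71

$4603.71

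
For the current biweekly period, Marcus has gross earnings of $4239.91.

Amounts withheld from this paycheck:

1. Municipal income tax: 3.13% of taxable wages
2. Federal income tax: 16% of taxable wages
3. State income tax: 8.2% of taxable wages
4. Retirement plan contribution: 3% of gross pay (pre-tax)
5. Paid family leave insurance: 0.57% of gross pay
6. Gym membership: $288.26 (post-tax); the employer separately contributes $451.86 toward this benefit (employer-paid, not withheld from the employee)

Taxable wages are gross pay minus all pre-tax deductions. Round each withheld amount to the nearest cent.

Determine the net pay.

$2676.28

Retirement plan contribution: $4239.91 × 0.03 = $127.20
Taxable wages = $4239.91 − $127.20 = $4112.71
Municipal income tax: $4112.71 × 0.0313 = $128.73
Federal income tax: $4112.71 × 0.16 = $658.03
State income tax: $4112.71 × 0.082 = $337.24
Paid family leave insurance: $4239.91 × 0.0057 = $24.17
Gym membership: $288.26
(Employer's $451.86 toward gym membership is not withheld from the employee.)
Total deductions = $127.20 + $128.73 + $658.03 + $337.24 + $24.17 + $288.26 = $1563.63
Net pay = $4239.91 − $1563.63 = $2676.28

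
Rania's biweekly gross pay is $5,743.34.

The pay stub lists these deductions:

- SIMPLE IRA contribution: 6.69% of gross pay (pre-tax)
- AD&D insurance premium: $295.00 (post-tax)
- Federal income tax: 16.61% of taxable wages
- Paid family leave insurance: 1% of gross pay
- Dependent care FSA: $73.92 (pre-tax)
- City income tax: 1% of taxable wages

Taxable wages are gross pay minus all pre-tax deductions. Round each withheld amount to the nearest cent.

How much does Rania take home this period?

SIMPLE IRA contribution: $5,743.34 × 0.0669 = $384.23
Dependent care FSA: $73.92
Pre-tax total = $384.23 + $73.92 = $458.15
Taxable wages = $5,743.34 − $458.15 = $5,285.19
City income tax: $5,285.19 × 0.01 = $52.85
Federal income tax: $5,285.19 × 0.1661 = $877.87
Paid family leave insurance: $5,743.34 × 0.01 = $57.43
AD&D insurance premium: $295.00
Total deductions = $384.23 + $73.92 + $52.85 + $877.87 + $57.43 + $295.00 = $1,741.30
Net pay = $5,743.34 − $1,741.30 = $4,002.04

$4,002.04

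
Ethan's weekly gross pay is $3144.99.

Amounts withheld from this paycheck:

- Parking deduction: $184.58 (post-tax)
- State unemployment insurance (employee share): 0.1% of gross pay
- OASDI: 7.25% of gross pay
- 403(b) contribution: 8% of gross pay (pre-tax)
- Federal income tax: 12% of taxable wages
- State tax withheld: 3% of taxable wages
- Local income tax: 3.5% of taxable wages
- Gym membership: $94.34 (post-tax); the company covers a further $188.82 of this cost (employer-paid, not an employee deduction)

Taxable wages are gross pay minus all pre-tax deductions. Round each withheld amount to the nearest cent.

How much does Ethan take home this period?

403(b) contribution: $3144.99 × 0.08 = $251.60
Taxable wages = $3144.99 − $251.60 = $2893.39
Federal income tax: $2893.39 × 0.12 = $347.21
Local income tax: $2893.39 × 0.035 = $101.27
State tax withheld: $2893.39 × 0.03 = $86.80
State unemployment insurance (employee share): $3144.99 × 0.001 = $3.14
OASDI: $3144.99 × 0.0725 = $228.01
Gym membership: $94.34
Parking deduction: $184.58
(Employer's $188.82 toward gym membership is not withheld from the employee.)
Total deductions = $251.60 + $347.21 + $101.27 + $86.80 + $3.14 + $228.01 + $94.34 + $184.58 = $1296.95
Net pay = $3144.99 − $1296.95 = $1848.04

$1848.04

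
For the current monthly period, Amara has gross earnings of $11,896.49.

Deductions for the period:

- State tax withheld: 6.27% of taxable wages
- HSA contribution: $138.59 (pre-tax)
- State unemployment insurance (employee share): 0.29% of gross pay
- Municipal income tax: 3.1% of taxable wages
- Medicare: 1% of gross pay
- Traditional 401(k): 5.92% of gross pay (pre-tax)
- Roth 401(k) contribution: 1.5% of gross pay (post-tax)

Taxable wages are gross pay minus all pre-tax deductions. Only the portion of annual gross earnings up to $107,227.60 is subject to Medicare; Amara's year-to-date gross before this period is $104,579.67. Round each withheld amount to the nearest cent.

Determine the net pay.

Traditional 401(k): $11,896.49 × 0.0592 = $704.27
HSA contribution: $138.59
Pre-tax total = $704.27 + $138.59 = $842.86
Taxable wages = $11,896.49 − $842.86 = $11,053.63
Municipal income tax: $11,053.63 × 0.031 = $342.66
State tax withheld: $11,053.63 × 0.0627 = $693.06
State unemployment insurance (employee share): $11,896.49 × 0.0029 = $34.50
Medicare: only $107,227.60 − $104,579.67 = $2,647.93 of this check is subject → $2,647.93 × 0.01 = $26.48
Roth 401(k) contribution: $11,896.49 × 0.015 = $178.45
Total deductions = $704.27 + $138.59 + $342.66 + $693.06 + $34.50 + $26.48 + $178.45 = $2,118.01
Net pay = $11,896.49 − $2,118.01 = $9,778.48

$9,778.48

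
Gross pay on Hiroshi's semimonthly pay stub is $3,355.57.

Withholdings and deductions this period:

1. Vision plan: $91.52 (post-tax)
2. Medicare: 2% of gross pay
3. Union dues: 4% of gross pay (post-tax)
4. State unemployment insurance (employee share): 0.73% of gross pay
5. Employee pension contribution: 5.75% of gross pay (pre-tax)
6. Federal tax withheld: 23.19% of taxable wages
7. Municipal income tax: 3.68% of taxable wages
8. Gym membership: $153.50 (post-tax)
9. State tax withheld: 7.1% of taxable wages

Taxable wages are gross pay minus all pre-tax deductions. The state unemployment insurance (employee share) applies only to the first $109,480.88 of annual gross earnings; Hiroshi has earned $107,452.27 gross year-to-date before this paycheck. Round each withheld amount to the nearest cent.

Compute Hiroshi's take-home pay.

Employee pension contribution: $3,355.57 × 0.0575 = $192.95
Taxable wages = $3,355.57 − $192.95 = $3,162.62
Federal tax withheld: $3,162.62 × 0.2319 = $733.41
State tax withheld: $3,162.62 × 0.071 = $224.55
Municipal income tax: $3,162.62 × 0.0368 = $116.38
State unemployment insurance (employee share): only $109,480.88 − $107,452.27 = $2,028.61 of this check is subject → $2,028.61 × 0.0073 = $14.81
Medicare: $3,355.57 × 0.02 = $67.11
Union dues: $3,355.57 × 0.04 = $134.22
Vision plan: $91.52
Gym membership: $153.50
Total deductions = $192.95 + $733.41 + $224.55 + $116.38 + $14.81 + $67.11 + $134.22 + $91.52 + $153.50 = $1,728.45
Net pay = $3,355.57 − $1,728.45 = $1,627.12

$1,627.12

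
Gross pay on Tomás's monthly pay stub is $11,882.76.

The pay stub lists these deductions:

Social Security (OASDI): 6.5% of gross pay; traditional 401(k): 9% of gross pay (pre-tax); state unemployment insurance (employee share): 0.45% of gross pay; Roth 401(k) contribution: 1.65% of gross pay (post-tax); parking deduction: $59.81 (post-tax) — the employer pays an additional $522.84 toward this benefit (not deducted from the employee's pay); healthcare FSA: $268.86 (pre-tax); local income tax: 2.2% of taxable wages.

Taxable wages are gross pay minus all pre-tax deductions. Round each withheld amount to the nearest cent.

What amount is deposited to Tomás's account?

$9,230.74

Traditional 401(k): $11,882.76 × 0.09 = $1,069.45
Healthcare FSA: $268.86
Pre-tax total = $1,069.45 + $268.86 = $1,338.31
Taxable wages = $11,882.76 − $1,338.31 = $10,544.45
Local income tax: $10,544.45 × 0.022 = $231.98
State unemployment insurance (employee share): $11,882.76 × 0.0045 = $53.47
Social Security (OASDI): $11,882.76 × 0.065 = $772.38
Roth 401(k) contribution: $11,882.76 × 0.0165 = $196.07
Parking deduction: $59.81
(Employer's $522.84 toward parking deduction is not withheld from the employee.)
Total deductions = $1,069.45 + $268.86 + $231.98 + $53.47 + $772.38 + $196.07 + $59.81 = $2,652.02
Net pay = $11,882.76 − $2,652.02 = $9,230.74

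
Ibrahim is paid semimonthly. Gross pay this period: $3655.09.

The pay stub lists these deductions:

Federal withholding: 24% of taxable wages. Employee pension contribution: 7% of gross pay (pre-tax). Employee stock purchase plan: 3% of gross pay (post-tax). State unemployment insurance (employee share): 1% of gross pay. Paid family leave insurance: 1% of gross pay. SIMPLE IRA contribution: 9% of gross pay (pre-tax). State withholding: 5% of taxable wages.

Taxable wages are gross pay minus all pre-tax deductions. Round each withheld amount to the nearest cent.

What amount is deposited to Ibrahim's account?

$1997.15

SIMPLE IRA contribution: $3655.09 × 0.09 = $328.96
Employee pension contribution: $3655.09 × 0.07 = $255.86
Pre-tax total = $328.96 + $255.86 = $584.82
Taxable wages = $3655.09 − $584.82 = $3070.27
State withholding: $3070.27 × 0.05 = $153.51
Federal withholding: $3070.27 × 0.24 = $736.86
Paid family leave insurance: $3655.09 × 0.01 = $36.55
State unemployment insurance (employee share): $3655.09 × 0.01 = $36.55
Employee stock purchase plan: $3655.09 × 0.03 = $109.65
Total deductions = $328.96 + $255.86 + $153.51 + $736.86 + $36.55 + $36.55 + $109.65 = $1657.94
Net pay = $3655.09 − $1657.94 = $1997.15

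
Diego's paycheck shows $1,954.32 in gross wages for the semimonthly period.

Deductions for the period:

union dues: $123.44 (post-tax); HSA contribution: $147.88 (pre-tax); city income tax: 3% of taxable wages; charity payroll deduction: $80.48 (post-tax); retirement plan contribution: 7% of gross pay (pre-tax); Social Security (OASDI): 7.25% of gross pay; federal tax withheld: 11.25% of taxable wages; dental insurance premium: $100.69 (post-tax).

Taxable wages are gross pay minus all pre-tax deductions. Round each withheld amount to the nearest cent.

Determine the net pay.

$985.42

Retirement plan contribution: $1,954.32 × 0.07 = $136.80
HSA contribution: $147.88
Pre-tax total = $136.80 + $147.88 = $284.68
Taxable wages = $1,954.32 − $284.68 = $1,669.64
City income tax: $1,669.64 × 0.03 = $50.09
Federal tax withheld: $1,669.64 × 0.1125 = $187.83
Social Security (OASDI): $1,954.32 × 0.0725 = $141.69
Dental insurance premium: $100.69
Union dues: $123.44
Charity payroll deduction: $80.48
Total deductions = $136.80 + $147.88 + $50.09 + $187.83 + $141.69 + $100.69 + $123.44 + $80.48 = $968.90
Net pay = $1,954.32 − $968.90 = $985.42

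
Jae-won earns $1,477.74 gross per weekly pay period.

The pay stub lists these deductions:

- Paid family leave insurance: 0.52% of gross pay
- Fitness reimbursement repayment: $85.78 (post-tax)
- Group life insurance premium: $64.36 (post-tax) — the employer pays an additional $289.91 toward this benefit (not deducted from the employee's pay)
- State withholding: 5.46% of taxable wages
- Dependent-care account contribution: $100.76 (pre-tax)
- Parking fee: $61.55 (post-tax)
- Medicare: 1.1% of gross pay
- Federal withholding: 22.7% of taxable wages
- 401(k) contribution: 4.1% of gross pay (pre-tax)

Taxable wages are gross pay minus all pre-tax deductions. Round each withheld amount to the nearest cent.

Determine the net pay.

401(k) contribution: $1,477.74 × 0.041 = $60.59
Dependent-care account contribution: $100.76
Pre-tax total = $60.59 + $100.76 = $161.35
Taxable wages = $1,477.74 − $161.35 = $1,316.39
State withholding: $1,316.39 × 0.0546 = $71.87
Federal withholding: $1,316.39 × 0.227 = $298.82
Medicare: $1,477.74 × 0.011 = $16.26
Paid family leave insurance: $1,477.74 × 0.0052 = $7.68
Group life insurance premium: $64.36
Fitness reimbursement repayment: $85.78
Parking fee: $61.55
(Employer's $289.91 toward group life insurance premium is not withheld from the employee.)
Total deductions = $60.59 + $100.76 + $71.87 + $298.82 + $16.26 + $7.68 + $64.36 + $85.78 + $61.55 = $767.67
Net pay = $1,477.74 − $767.67 = $710.07

$710.07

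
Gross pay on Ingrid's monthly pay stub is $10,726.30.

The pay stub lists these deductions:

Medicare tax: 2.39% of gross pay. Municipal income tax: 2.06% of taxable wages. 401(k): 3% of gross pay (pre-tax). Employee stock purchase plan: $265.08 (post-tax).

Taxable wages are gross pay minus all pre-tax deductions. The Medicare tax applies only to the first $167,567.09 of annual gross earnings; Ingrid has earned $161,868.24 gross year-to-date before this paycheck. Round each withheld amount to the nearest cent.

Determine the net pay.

401(k): $10,726.30 × 0.03 = $321.79
Taxable wages = $10,726.30 − $321.79 = $10,404.51
Municipal income tax: $10,404.51 × 0.0206 = $214.33
Medicare tax: only $167,567.09 − $161,868.24 = $5,698.85 of this check is subject → $5,698.85 × 0.0239 = $136.20
Employee stock purchase plan: $265.08
Total deductions = $321.79 + $214.33 + $136.20 + $265.08 = $937.40
Net pay = $10,726.30 − $937.40 = $9,788.90

$9,788.90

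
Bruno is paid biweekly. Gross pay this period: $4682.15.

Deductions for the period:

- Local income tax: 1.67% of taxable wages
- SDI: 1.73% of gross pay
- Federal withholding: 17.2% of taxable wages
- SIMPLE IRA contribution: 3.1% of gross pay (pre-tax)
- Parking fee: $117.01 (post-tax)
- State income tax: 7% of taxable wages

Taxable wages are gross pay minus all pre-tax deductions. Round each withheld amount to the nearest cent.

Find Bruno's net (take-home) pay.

SIMPLE IRA contribution: $4682.15 × 0.031 = $145.15
Taxable wages = $4682.15 − $145.15 = $4537.00
State income tax: $4537.00 × 0.07 = $317.59
Local income tax: $4537.00 × 0.0167 = $75.77
Federal withholding: $4537.00 × 0.172 = $780.36
SDI: $4682.15 × 0.0173 = $81.00
Parking fee: $117.01
Total deductions = $145.15 + $317.59 + $75.77 + $780.36 + $81.00 + $117.01 = $1516.88
Net pay = $4682.15 − $1516.88 = $3165.27

$3165.27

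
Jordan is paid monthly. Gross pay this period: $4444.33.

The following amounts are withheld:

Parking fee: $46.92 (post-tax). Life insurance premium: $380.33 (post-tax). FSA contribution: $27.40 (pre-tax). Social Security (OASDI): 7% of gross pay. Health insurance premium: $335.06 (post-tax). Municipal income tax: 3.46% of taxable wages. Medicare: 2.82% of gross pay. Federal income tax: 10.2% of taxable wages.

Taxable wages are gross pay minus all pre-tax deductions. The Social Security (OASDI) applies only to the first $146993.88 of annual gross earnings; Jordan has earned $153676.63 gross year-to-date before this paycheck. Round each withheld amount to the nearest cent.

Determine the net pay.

$2925.93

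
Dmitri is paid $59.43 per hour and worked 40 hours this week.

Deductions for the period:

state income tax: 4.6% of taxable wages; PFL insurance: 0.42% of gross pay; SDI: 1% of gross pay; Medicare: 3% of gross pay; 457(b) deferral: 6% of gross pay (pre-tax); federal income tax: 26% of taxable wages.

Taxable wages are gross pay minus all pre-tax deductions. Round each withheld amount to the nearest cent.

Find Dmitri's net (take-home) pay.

Gross pay: 40 × $59.43 = $2377.20
457(b) deferral: $2377.20 × 0.06 = $142.63
Taxable wages = $2377.20 − $142.63 = $2234.57
State income tax: $2234.57 × 0.046 = $102.79
Federal income tax: $2234.57 × 0.26 = $580.99
PFL insurance: $2377.20 × 0.0042 = $9.98
Medicare: $2377.20 × 0.03 = $71.32
SDI: $2377.20 × 0.01 = $23.77
Total deductions = $142.63 + $102.79 + $580.99 + $9.98 + $71.32 + $23.77 = $931.48
Net pay = $2377.20 − $931.48 = $1445.72

$1445.72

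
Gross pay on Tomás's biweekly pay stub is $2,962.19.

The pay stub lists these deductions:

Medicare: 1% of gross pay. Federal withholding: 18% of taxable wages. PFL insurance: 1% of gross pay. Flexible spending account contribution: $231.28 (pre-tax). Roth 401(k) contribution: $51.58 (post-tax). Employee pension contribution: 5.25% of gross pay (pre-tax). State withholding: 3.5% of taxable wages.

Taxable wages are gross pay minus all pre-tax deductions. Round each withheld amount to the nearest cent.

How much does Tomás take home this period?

$1,910.87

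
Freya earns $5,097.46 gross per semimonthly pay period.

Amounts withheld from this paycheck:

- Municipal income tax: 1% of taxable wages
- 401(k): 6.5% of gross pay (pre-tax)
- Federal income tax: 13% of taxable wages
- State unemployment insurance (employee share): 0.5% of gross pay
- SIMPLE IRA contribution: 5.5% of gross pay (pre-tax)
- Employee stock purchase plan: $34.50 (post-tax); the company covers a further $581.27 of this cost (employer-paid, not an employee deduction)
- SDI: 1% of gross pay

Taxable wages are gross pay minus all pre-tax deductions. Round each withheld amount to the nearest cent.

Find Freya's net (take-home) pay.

$3,746.80

SIMPLE IRA contribution: $5,097.46 × 0.055 = $280.36
401(k): $5,097.46 × 0.065 = $331.33
Pre-tax total = $280.36 + $331.33 = $611.69
Taxable wages = $5,097.46 − $611.69 = $4,485.77
Municipal income tax: $4,485.77 × 0.01 = $44.86
Federal income tax: $4,485.77 × 0.13 = $583.15
SDI: $5,097.46 × 0.01 = $50.97
State unemployment insurance (employee share): $5,097.46 × 0.005 = $25.49
Employee stock purchase plan: $34.50
(Employer's $581.27 toward employee stock purchase plan is not withheld from the employee.)
Total deductions = $280.36 + $331.33 + $44.86 + $583.15 + $50.97 + $25.49 + $34.50 = $1,350.66
Net pay = $5,097.46 − $1,350.66 = $3,746.80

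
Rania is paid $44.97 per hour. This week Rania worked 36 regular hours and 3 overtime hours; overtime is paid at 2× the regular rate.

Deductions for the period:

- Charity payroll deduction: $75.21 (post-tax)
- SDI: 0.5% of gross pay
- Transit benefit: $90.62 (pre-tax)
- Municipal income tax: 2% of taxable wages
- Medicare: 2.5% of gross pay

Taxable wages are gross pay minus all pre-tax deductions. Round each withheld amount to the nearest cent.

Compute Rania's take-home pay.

$1630.29

Regular pay: 36 × $44.97 = $1618.92
Overtime pay: 3 × $44.97 × 2 = $269.82
Gross pay = $1618.92 + $269.82 = $1888.74
Transit benefit: $90.62
Taxable wages = $1888.74 − $90.62 = $1798.12
Municipal income tax: $1798.12 × 0.02 = $35.96
Medicare: $1888.74 × 0.025 = $47.22
SDI: $1888.74 × 0.005 = $9.44
Charity payroll deduction: $75.21
Total deductions = $90.62 + $35.96 + $47.22 + $9.44 + $75.21 = $258.45
Net pay = $1888.74 − $258.45 = $1630.29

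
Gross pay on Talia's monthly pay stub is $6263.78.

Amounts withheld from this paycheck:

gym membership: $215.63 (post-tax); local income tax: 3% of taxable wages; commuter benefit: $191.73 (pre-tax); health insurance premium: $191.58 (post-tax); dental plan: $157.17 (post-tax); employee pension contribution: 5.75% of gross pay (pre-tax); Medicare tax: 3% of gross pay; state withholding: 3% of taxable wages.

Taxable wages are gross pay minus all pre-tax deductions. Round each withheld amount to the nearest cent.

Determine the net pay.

$4616.87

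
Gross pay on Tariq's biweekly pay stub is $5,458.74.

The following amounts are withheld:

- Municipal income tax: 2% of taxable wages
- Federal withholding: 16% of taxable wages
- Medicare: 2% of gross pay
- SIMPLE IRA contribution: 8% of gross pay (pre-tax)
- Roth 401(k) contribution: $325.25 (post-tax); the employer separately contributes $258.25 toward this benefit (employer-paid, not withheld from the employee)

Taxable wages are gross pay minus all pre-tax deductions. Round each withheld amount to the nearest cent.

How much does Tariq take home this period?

$3,683.65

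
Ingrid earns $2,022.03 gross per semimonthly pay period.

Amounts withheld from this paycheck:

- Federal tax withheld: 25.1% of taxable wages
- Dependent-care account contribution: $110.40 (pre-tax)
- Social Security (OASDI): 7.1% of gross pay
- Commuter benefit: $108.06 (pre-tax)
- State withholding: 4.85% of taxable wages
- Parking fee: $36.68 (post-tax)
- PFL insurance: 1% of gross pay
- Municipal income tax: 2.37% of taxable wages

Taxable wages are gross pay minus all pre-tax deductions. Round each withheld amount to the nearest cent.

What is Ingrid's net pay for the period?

$1,020.20

Dependent-care account contribution: $110.40
Commuter benefit: $108.06
Pre-tax total = $110.40 + $108.06 = $218.46
Taxable wages = $2,022.03 − $218.46 = $1,803.57
Municipal income tax: $1,803.57 × 0.0237 = $42.74
Federal tax withheld: $1,803.57 × 0.251 = $452.70
State withholding: $1,803.57 × 0.0485 = $87.47
PFL insurance: $2,022.03 × 0.01 = $20.22
Social Security (OASDI): $2,022.03 × 0.071 = $143.56
Parking fee: $36.68
Total deductions = $110.40 + $108.06 + $42.74 + $452.70 + $87.47 + $20.22 + $143.56 + $36.68 = $1,001.83
Net pay = $2,022.03 − $1,001.83 = $1,020.20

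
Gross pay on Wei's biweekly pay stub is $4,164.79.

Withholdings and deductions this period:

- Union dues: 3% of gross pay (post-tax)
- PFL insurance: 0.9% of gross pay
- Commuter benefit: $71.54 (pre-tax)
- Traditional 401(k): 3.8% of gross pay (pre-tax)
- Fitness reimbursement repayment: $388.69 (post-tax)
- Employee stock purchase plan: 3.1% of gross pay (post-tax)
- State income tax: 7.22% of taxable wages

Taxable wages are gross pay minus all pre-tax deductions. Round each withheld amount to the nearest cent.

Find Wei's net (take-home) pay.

$2,970.66

Commuter benefit: $71.54
Traditional 401(k): $4,164.79 × 0.038 = $158.26
Pre-tax total = $71.54 + $158.26 = $229.80
Taxable wages = $4,164.79 − $229.80 = $3,934.99
State income tax: $3,934.99 × 0.0722 = $284.11
PFL insurance: $4,164.79 × 0.009 = $37.48
Employee stock purchase plan: $4,164.79 × 0.031 = $129.11
Fitness reimbursement repayment: $388.69
Union dues: $4,164.79 × 0.03 = $124.94
Total deductions = $71.54 + $158.26 + $284.11 + $37.48 + $129.11 + $388.69 + $124.94 = $1,194.13
Net pay = $4,164.79 − $1,194.13 = $2,970.66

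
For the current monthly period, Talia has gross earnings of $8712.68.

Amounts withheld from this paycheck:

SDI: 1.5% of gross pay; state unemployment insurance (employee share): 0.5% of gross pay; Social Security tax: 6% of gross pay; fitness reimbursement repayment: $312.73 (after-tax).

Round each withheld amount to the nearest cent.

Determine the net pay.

State unemployment insurance (employee share): $8712.68 × 0.005 = $43.56
Social Security tax: $8712.68 × 0.06 = $522.76
SDI: $8712.68 × 0.015 = $130.69
Fitness reimbursement repayment: $312.73
Total deductions = $43.56 + $522.76 + $130.69 + $312.73 = $1009.74
Net pay = $8712.68 − $1009.74 = $7702.94

$7702.94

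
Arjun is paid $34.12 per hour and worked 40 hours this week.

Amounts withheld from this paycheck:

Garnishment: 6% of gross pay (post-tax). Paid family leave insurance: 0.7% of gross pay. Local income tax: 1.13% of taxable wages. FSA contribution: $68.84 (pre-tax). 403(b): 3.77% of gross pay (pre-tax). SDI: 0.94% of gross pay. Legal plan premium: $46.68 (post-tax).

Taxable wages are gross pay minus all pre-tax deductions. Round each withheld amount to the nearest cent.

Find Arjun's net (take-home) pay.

Gross pay: 40 × $34.12 = $1,364.80
403(b): $1,364.80 × 0.0377 = $51.45
FSA contribution: $68.84
Pre-tax total = $51.45 + $68.84 = $120.29
Taxable wages = $1,364.80 − $120.29 = $1,244.51
Local income tax: $1,244.51 × 0.0113 = $14.06
SDI: $1,364.80 × 0.0094 = $12.83
Paid family leave insurance: $1,364.80 × 0.007 = $9.55
Garnishment: $1,364.80 × 0.06 = $81.89
Legal plan premium: $46.68
Total deductions = $51.45 + $68.84 + $14.06 + $12.83 + $9.55 + $81.89 + $46.68 = $285.30
Net pay = $1,364.80 − $285.30 = $1,079.50

$1,079.50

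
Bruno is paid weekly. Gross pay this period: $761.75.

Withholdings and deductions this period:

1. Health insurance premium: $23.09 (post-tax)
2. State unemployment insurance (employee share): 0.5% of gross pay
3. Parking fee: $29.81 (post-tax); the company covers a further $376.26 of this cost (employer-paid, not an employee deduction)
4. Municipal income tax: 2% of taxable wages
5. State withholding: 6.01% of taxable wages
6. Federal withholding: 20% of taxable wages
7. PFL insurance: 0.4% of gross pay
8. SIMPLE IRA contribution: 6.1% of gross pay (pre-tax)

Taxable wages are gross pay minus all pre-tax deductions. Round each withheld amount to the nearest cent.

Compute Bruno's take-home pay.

SIMPLE IRA contribution: $761.75 × 0.061 = $46.47
Taxable wages = $761.75 − $46.47 = $715.28
Municipal income tax: $715.28 × 0.02 = $14.31
State withholding: $715.28 × 0.0601 = $42.99
Federal withholding: $715.28 × 0.2 = $143.06
PFL insurance: $761.75 × 0.004 = $3.05
State unemployment insurance (employee share): $761.75 × 0.005 = $3.81
Health insurance premium: $23.09
Parking fee: $29.81
(Employer's $376.26 toward parking fee is not withheld from the employee.)
Total deductions = $46.47 + $14.31 + $42.99 + $143.06 + $3.05 + $3.81 + $23.09 + $29.81 = $306.59
Net pay = $761.75 − $306.59 = $455.16

$455.16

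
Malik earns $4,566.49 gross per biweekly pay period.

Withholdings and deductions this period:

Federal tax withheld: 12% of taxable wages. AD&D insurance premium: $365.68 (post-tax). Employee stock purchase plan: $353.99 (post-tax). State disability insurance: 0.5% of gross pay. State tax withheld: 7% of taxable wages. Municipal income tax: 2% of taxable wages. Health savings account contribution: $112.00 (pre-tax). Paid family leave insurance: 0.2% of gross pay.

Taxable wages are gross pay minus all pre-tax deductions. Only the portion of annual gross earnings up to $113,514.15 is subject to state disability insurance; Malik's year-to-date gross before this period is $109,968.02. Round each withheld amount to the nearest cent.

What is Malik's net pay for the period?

$2,772.52

Health savings account contribution: $112.00
Taxable wages = $4,566.49 − $112.00 = $4,454.49
State tax withheld: $4,454.49 × 0.07 = $311.81
Federal tax withheld: $4,454.49 × 0.12 = $534.54
Municipal income tax: $4,454.49 × 0.02 = $89.09
Paid family leave insurance: $4,566.49 × 0.002 = $9.13
State disability insurance: only $113,514.15 − $109,968.02 = $3,546.13 of this check is subject → $3,546.13 × 0.005 = $17.73
AD&D insurance premium: $365.68
Employee stock purchase plan: $353.99
Total deductions = $112.00 + $311.81 + $534.54 + $89.09 + $9.13 + $17.73 + $365.68 + $353.99 = $1,793.97
Net pay = $4,566.49 − $1,793.97 = $2,772.52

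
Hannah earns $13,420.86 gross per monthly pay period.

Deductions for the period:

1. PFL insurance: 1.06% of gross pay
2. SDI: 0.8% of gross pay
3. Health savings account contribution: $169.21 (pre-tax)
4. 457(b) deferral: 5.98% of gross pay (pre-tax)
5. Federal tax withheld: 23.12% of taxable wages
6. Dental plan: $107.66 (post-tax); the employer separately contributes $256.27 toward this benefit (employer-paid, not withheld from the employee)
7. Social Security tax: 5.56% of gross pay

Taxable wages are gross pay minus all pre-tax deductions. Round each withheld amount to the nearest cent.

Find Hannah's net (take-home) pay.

$8,467.36

457(b) deferral: $13,420.86 × 0.0598 = $802.57
Health savings account contribution: $169.21
Pre-tax total = $802.57 + $169.21 = $971.78
Taxable wages = $13,420.86 − $971.78 = $12,449.08
Federal tax withheld: $12,449.08 × 0.2312 = $2,878.23
PFL insurance: $13,420.86 × 0.0106 = $142.26
SDI: $13,420.86 × 0.008 = $107.37
Social Security tax: $13,420.86 × 0.0556 = $746.20
Dental plan: $107.66
(Employer's $256.27 toward dental plan is not withheld from the employee.)
Total deductions = $802.57 + $169.21 + $2,878.23 + $142.26 + $107.37 + $746.20 + $107.66 = $4,953.50
Net pay = $13,420.86 − $4,953.50 = $8,467.36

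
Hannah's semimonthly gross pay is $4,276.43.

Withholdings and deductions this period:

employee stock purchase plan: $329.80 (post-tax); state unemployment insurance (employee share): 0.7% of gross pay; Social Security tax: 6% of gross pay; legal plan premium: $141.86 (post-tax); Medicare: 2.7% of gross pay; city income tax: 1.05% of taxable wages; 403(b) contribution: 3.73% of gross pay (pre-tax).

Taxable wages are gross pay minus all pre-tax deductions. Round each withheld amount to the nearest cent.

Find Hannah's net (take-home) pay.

403(b) contribution: $4,276.43 × 0.0373 = $159.51
Taxable wages = $4,276.43 − $159.51 = $4,116.92
City income tax: $4,116.92 × 0.0105 = $43.23
Medicare: $4,276.43 × 0.027 = $115.46
State unemployment insurance (employee share): $4,276.43 × 0.007 = $29.94
Social Security tax: $4,276.43 × 0.06 = $256.59
Employee stock purchase plan: $329.80
Legal plan premium: $141.86
Total deductions = $159.51 + $43.23 + $115.46 + $29.94 + $256.59 + $329.80 + $141.86 = $1,076.39
Net pay = $4,276.43 − $1,076.39 = $3,200.04

$3,200.04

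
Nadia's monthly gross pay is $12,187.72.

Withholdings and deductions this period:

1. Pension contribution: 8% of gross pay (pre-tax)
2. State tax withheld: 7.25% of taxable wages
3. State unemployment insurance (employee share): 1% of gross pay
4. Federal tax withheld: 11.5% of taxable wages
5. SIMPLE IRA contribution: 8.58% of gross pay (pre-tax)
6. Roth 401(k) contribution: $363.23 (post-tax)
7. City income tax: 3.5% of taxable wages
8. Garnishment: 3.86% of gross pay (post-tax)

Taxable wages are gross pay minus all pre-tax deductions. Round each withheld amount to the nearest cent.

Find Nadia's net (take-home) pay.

$6,949.28

SIMPLE IRA contribution: $12,187.72 × 0.0858 = $1,045.71
Pension contribution: $12,187.72 × 0.08 = $975.02
Pre-tax total = $1,045.71 + $975.02 = $2,020.73
Taxable wages = $12,187.72 − $2,020.73 = $10,166.99
State tax withheld: $10,166.99 × 0.0725 = $737.11
City income tax: $10,166.99 × 0.035 = $355.84
Federal tax withheld: $10,166.99 × 0.115 = $1,169.20
State unemployment insurance (employee share): $12,187.72 × 0.01 = $121.88
Garnishment: $12,187.72 × 0.0386 = $470.45
Roth 401(k) contribution: $363.23
Total deductions = $1,045.71 + $975.02 + $737.11 + $355.84 + $1,169.20 + $121.88 + $470.45 + $363.23 = $5,238.44
Net pay = $12,187.72 − $5,238.44 = $6,949.28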